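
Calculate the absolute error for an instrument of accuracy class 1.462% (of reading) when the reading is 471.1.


Absolute error = (accuracy% / 100) * reading.
Error = (1.462 / 100) * 471.1
Error = 0.01462 * 471.1
Error = 6.8875

6.8875


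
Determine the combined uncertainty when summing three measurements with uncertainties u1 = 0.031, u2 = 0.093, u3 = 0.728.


For a sum of independent quantities, uc = sqrt(u1^2 + u2^2 + u3^2).
uc = sqrt(0.031^2 + 0.093^2 + 0.728^2)
uc = sqrt(0.000961 + 0.008649 + 0.529984)
uc = 0.7346

0.7346


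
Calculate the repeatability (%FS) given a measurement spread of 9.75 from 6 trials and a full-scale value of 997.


Repeatability = (spread / full scale) * 100%.
R = (9.75 / 997) * 100
R = 0.978 %FS

0.978 %FS


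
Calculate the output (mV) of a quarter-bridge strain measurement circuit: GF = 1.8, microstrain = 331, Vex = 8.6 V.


Quarter bridge output: Vout = (GF * epsilon * Vex) / 4.
Vout = (1.8 * 331e-6 * 8.6) / 4
Vout = 0.00512388 / 4 V
Vout = 0.00128097 V = 1.281 mV

1.281 mV


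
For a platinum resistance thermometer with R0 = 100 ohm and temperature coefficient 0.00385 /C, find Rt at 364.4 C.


The RTD equation: Rt = R0 * (1 + alpha * T).
Rt = 100 * (1 + 0.00385 * 364.4)
Rt = 100 * (1 + 1.40294)
Rt = 100 * 2.40294
Rt = 240.294 ohm

240.294 ohm


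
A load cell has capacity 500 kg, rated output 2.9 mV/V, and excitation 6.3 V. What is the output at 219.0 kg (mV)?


Vout = rated_output * Vex * (load / capacity).
Vout = 2.9 * 6.3 * (219.0 / 500)
Vout = 2.9 * 6.3 * 0.438
Vout = 8.002 mV

8.002 mV


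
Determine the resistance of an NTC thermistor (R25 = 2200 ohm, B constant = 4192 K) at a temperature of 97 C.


NTC thermistor equation: Rt = R25 * exp(B * (1/T - 1/T25)).
T in Kelvin: 370.15 K, T25 = 298.15 K
1/T - 1/T25 = 1/370.15 - 1/298.15 = -0.00065241
B * (1/T - 1/T25) = 4192 * -0.00065241 = -2.7349
Rt = 2200 * exp(-2.7349) = 142.8 ohm

142.8 ohm


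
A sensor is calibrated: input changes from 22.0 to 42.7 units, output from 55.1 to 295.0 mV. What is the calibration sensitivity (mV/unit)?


Sensitivity = (y2 - y1) / (x2 - x1).
S = (295.0 - 55.1) / (42.7 - 22.0)
S = 239.9 / 20.7
S = 11.5894 mV/unit

11.5894 mV/unit


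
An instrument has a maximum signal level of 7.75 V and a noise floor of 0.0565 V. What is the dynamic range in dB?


Dynamic range = 20 * log10(Vmax / Vnoise).
DR = 20 * log10(7.75 / 0.0565)
DR = 20 * log10(137.17)
DR = 42.75 dB

42.75 dB


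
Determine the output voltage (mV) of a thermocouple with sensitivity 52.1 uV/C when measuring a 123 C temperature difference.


The thermocouple output V = sensitivity * dT.
V = 52.1 uV/C * 123 C
V = 6408.3 uV
V = 6.408 mV

6.408 mV


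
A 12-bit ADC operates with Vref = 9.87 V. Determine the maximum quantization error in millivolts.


The maximum quantization error is +/- LSB/2.
LSB = Vref / 2^n = 9.87 / 4096 = 0.00240967 V
Max error = LSB / 2 = 0.00240967 / 2 = 0.00120483 V
Max error = 1.2048 mV

1.2048 mV


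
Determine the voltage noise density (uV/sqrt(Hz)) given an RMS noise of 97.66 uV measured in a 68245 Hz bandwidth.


Noise spectral density = Vrms / sqrt(BW).
NSD = 97.66 / sqrt(68245)
NSD = 97.66 / 261.2374
NSD = 0.3738 uV/sqrt(Hz)

0.3738 uV/sqrt(Hz)


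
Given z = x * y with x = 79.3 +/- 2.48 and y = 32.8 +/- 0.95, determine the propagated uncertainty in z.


For a product z = x*y, the relative uncertainty is:
uz/z = sqrt((ux/x)^2 + (uy/y)^2)
Relative uncertainties: ux/x = 2.48/79.3 = 0.031274
uy/y = 0.95/32.8 = 0.028963
z = 79.3 * 32.8 = 2601.0
uz = 2601.0 * sqrt(0.031274^2 + 0.028963^2) = 110.87

110.87


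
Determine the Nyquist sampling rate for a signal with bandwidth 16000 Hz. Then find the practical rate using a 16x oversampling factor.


By Nyquist theorem, fs_min = 2 * fmax.
fs_min = 2 * 16000 = 32000 Hz
Practical rate = 16 * fs_min = 16 * 32000 = 512000 Hz

fs_min = 32000 Hz, fs_practical = 512000 Hz


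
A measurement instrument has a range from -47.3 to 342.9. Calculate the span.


Span = upper range - lower range.
Span = 342.9 - (-47.3)
Span = 390.2

390.2


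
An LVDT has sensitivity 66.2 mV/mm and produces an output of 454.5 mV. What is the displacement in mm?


Displacement = Vout / sensitivity.
d = 454.5 / 66.2
d = 6.866 mm

6.866 mm


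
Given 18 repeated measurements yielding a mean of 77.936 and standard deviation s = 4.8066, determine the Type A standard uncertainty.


The standard uncertainty for Type A evaluation is u = s / sqrt(n).
u = 4.8066 / sqrt(18)
u = 4.8066 / 4.2426
u = 1.1329

1.1329


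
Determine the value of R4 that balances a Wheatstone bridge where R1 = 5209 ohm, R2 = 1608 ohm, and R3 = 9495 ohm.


At balance: R1*R4 = R2*R3, so R4 = R2*R3/R1.
R4 = 1608 * 9495 / 5209
R4 = 15267960 / 5209
R4 = 2931.07 ohm

2931.07 ohm


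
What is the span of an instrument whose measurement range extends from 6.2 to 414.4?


Span = upper range - lower range.
Span = 414.4 - (6.2)
Span = 408.2

408.2


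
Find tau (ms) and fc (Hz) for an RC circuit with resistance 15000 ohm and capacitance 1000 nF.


Time constant: tau = R * C.
tau = 15000 * 1.00e-06 = 0.015 s
tau = 15.0 ms
Cutoff frequency: fc = 1 / (2*pi*R*C).
fc = 1 / (2*pi*0.015) = 10.61 Hz

tau = 15.0 ms, fc = 10.61 Hz


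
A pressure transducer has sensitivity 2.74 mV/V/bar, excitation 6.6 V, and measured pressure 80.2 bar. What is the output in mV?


Output = sensitivity * Vex * P.
Vout = 2.74 * 6.6 * 80.2
Vout = 18.084 * 80.2
Vout = 1450.34 mV

1450.34 mV


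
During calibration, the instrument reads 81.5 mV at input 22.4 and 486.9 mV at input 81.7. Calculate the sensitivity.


Sensitivity = (y2 - y1) / (x2 - x1).
S = (486.9 - 81.5) / (81.7 - 22.4)
S = 405.4 / 59.3
S = 6.8364 mV/unit

6.8364 mV/unit


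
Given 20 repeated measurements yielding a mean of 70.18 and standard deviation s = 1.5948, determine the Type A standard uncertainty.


The standard uncertainty for Type A evaluation is u = s / sqrt(n).
u = 1.5948 / sqrt(20)
u = 1.5948 / 4.4721
u = 0.3566

0.3566


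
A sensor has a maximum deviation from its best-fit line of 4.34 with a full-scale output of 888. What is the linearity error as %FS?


Linearity error = (max deviation / full scale) * 100%.
Linearity = (4.34 / 888) * 100
Linearity = 0.489 %FS

0.489 %FS


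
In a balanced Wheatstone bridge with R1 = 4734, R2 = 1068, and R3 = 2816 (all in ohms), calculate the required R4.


At balance: R1*R4 = R2*R3, so R4 = R2*R3/R1.
R4 = 1068 * 2816 / 4734
R4 = 3007488 / 4734
R4 = 635.3 ohm

635.3 ohm


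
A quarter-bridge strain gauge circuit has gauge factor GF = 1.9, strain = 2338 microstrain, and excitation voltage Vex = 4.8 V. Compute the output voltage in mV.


Quarter bridge output: Vout = (GF * epsilon * Vex) / 4.
Vout = (1.9 * 2338e-6 * 4.8) / 4
Vout = 0.02132256 / 4 V
Vout = 0.00533064 V = 5.3306 mV

5.3306 mV


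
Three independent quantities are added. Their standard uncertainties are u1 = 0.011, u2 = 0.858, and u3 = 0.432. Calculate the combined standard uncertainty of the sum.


For a sum of independent quantities, uc = sqrt(u1^2 + u2^2 + u3^2).
uc = sqrt(0.011^2 + 0.858^2 + 0.432^2)
uc = sqrt(0.000121 + 0.736164 + 0.186624)
uc = 0.9607

0.9607


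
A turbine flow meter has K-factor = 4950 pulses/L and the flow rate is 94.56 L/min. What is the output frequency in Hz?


Frequency = K * Q / 60 (converting L/min to L/s).
f = 4950 * 94.56 / 60
f = 468072.0 / 60
f = 7801.2 Hz

7801.2 Hz


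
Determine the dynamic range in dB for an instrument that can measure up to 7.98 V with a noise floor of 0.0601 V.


Dynamic range = 20 * log10(Vmax / Vnoise).
DR = 20 * log10(7.98 / 0.0601)
DR = 20 * log10(132.78)
DR = 42.46 dB

42.46 dB


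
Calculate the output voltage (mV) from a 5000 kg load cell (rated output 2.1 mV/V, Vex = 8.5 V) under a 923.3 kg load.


Vout = rated_output * Vex * (load / capacity).
Vout = 2.1 * 8.5 * (923.3 / 5000)
Vout = 2.1 * 8.5 * 0.18466
Vout = 3.296 mV

3.296 mV


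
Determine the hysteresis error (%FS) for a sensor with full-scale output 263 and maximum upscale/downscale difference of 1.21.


Hysteresis = (max difference / full scale) * 100%.
H = (1.21 / 263) * 100
H = 0.46 %FS

0.46 %FS


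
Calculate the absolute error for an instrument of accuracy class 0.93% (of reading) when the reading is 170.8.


Absolute error = (accuracy% / 100) * reading.
Error = (0.93 / 100) * 170.8
Error = 0.0093 * 170.8
Error = 1.5884

1.5884


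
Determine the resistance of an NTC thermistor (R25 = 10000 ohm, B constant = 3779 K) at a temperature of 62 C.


NTC thermistor equation: Rt = R25 * exp(B * (1/T - 1/T25)).
T in Kelvin: 335.15 K, T25 = 298.15 K
1/T - 1/T25 = 1/335.15 - 1/298.15 = -0.00037028
B * (1/T - 1/T25) = 3779 * -0.00037028 = -1.3993
Rt = 10000 * exp(-1.3993) = 2467.7 ohm

2467.7 ohm


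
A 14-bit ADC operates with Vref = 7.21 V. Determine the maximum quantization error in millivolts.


The maximum quantization error is +/- LSB/2.
LSB = Vref / 2^n = 7.21 / 16384 = 0.00044006 V
Max error = LSB / 2 = 0.00044006 / 2 = 0.00022003 V
Max error = 0.22 mV

0.22 mV


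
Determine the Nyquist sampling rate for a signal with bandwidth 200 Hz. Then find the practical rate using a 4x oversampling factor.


By Nyquist theorem, fs_min = 2 * fmax.
fs_min = 2 * 200 = 400 Hz
Practical rate = 4 * fs_min = 4 * 400 = 1600 Hz

fs_min = 400 Hz, fs_practical = 1600 Hz


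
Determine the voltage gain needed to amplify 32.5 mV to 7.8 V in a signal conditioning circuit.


Gain = Vout / Vin (converting to same units).
G = 7.8 V / 32.5 mV
G = 7800.0 mV / 32.5 mV
G = 240.0

240.0


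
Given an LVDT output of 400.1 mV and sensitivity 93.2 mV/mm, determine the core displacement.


Displacement = Vout / sensitivity.
d = 400.1 / 93.2
d = 4.293 mm

4.293 mm


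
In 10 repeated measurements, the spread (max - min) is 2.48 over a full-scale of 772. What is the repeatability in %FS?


Repeatability = (spread / full scale) * 100%.
R = (2.48 / 772) * 100
R = 0.321 %FS

0.321 %FS


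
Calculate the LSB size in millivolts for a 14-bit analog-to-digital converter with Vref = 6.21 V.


The resolution (LSB) of an ADC is Vref / 2^n.
LSB = 6.21 / 2^14
LSB = 6.21 / 16384
LSB = 0.00037903 V = 0.37902832 mV

0.37902832 mV


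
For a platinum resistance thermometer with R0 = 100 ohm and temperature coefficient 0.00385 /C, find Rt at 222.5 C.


The RTD equation: Rt = R0 * (1 + alpha * T).
Rt = 100 * (1 + 0.00385 * 222.5)
Rt = 100 * (1 + 0.856625)
Rt = 100 * 1.856625
Rt = 185.663 ohm

185.663 ohm


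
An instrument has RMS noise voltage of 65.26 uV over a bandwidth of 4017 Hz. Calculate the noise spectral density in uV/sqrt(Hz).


Noise spectral density = Vrms / sqrt(BW).
NSD = 65.26 / sqrt(4017)
NSD = 65.26 / 63.3798
NSD = 1.0297 uV/sqrt(Hz)

1.0297 uV/sqrt(Hz)


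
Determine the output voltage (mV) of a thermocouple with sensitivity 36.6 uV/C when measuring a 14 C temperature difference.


The thermocouple output V = sensitivity * dT.
V = 36.6 uV/C * 14 C
V = 512.4 uV
V = 0.512 mV

0.512 mV


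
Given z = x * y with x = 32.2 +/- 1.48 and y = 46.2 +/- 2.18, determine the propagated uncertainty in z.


For a product z = x*y, the relative uncertainty is:
uz/z = sqrt((ux/x)^2 + (uy/y)^2)
Relative uncertainties: ux/x = 1.48/32.2 = 0.045963
uy/y = 2.18/46.2 = 0.047186
z = 32.2 * 46.2 = 1487.6
uz = 1487.6 * sqrt(0.045963^2 + 0.047186^2) = 97.994

97.994


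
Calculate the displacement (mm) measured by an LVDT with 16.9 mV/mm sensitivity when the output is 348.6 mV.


Displacement = Vout / sensitivity.
d = 348.6 / 16.9
d = 20.627 mm

20.627 mm


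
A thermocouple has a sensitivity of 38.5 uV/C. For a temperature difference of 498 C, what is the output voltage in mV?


The thermocouple output V = sensitivity * dT.
V = 38.5 uV/C * 498 C
V = 19173.0 uV
V = 19.173 mV

19.173 mV


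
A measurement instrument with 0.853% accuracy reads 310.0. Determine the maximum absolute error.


Absolute error = (accuracy% / 100) * reading.
Error = (0.853 / 100) * 310.0
Error = 0.00853 * 310.0
Error = 2.6443

2.6443


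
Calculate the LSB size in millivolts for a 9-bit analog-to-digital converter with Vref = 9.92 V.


The resolution (LSB) of an ADC is Vref / 2^n.
LSB = 9.92 / 2^9
LSB = 9.92 / 512
LSB = 0.019375 V = 19.375 mV

19.375 mV


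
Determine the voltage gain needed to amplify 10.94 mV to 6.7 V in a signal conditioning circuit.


Gain = Vout / Vin (converting to same units).
G = 6.7 V / 10.94 mV
G = 6700.0 mV / 10.94 mV
G = 612.43

612.43


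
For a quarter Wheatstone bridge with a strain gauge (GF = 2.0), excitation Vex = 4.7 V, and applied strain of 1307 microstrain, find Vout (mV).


Quarter bridge output: Vout = (GF * epsilon * Vex) / 4.
Vout = (2.0 * 1307e-6 * 4.7) / 4
Vout = 0.0122858 / 4 V
Vout = 0.00307145 V = 3.0715 mV

3.0715 mV


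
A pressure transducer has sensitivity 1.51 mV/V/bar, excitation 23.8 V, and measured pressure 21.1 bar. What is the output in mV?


Output = sensitivity * Vex * P.
Vout = 1.51 * 23.8 * 21.1
Vout = 35.938 * 21.1
Vout = 758.29 mV

758.29 mV


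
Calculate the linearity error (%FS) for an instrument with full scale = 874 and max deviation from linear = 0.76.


Linearity error = (max deviation / full scale) * 100%.
Linearity = (0.76 / 874) * 100
Linearity = 0.087 %FS

0.087 %FS


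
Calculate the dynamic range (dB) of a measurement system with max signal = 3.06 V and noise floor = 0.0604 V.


Dynamic range = 20 * log10(Vmax / Vnoise).
DR = 20 * log10(3.06 / 0.0604)
DR = 20 * log10(50.66)
DR = 34.09 dB

34.09 dB


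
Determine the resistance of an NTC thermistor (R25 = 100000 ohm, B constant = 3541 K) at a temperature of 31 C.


NTC thermistor equation: Rt = R25 * exp(B * (1/T - 1/T25)).
T in Kelvin: 304.15 K, T25 = 298.15 K
1/T - 1/T25 = 1/304.15 - 1/298.15 = -6.617e-05
B * (1/T - 1/T25) = 3541 * -6.617e-05 = -0.2343
Rt = 100000 * exp(-0.2343) = 79113.2 ohm

79113.2 ohm


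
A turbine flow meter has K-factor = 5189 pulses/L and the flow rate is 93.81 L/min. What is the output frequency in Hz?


Frequency = K * Q / 60 (converting L/min to L/s).
f = 5189 * 93.81 / 60
f = 486780.09 / 60
f = 8113.0 Hz

8113.0 Hz


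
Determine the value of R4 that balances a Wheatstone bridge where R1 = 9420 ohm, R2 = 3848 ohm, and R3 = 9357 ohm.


At balance: R1*R4 = R2*R3, so R4 = R2*R3/R1.
R4 = 3848 * 9357 / 9420
R4 = 36005736 / 9420
R4 = 3822.26 ohm

3822.26 ohm


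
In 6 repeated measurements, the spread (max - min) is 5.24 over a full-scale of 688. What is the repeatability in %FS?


Repeatability = (spread / full scale) * 100%.
R = (5.24 / 688) * 100
R = 0.762 %FS

0.762 %FS


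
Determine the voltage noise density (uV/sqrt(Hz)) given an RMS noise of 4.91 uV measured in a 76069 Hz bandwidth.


Noise spectral density = Vrms / sqrt(BW).
NSD = 4.91 / sqrt(76069)
NSD = 4.91 / 275.8061
NSD = 0.0178 uV/sqrt(Hz)

0.0178 uV/sqrt(Hz)


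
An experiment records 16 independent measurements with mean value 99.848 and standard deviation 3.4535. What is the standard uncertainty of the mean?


The standard uncertainty for Type A evaluation is u = s / sqrt(n).
u = 3.4535 / sqrt(16)
u = 3.4535 / 4.0
u = 0.8634

0.8634


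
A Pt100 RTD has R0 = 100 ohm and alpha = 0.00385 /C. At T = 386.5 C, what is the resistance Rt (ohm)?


The RTD equation: Rt = R0 * (1 + alpha * T).
Rt = 100 * (1 + 0.00385 * 386.5)
Rt = 100 * (1 + 1.488025)
Rt = 100 * 2.488025
Rt = 248.803 ohm

248.803 ohm


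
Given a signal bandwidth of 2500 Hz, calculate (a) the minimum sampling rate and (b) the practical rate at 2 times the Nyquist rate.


By Nyquist theorem, fs_min = 2 * fmax.
fs_min = 2 * 2500 = 5000 Hz
Practical rate = 2 * fs_min = 2 * 5000 = 10000 Hz

fs_min = 5000 Hz, fs_practical = 10000 Hz


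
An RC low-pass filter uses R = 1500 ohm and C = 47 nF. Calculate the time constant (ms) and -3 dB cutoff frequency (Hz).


Time constant: tau = R * C.
tau = 1500 * 4.70e-08 = 7.05e-05 s
tau = 0.0705 ms
Cutoff frequency: fc = 1 / (2*pi*R*C).
fc = 1 / (2*pi*7.05e-05) = 2257.52 Hz

tau = 0.0705 ms, fc = 2257.52 Hz


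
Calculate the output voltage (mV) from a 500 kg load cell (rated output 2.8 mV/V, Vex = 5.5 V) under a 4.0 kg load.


Vout = rated_output * Vex * (load / capacity).
Vout = 2.8 * 5.5 * (4.0 / 500)
Vout = 2.8 * 5.5 * 0.008
Vout = 0.123 mV

0.123 mV


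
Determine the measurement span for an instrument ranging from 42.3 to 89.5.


Span = upper range - lower range.
Span = 89.5 - (42.3)
Span = 47.2

47.2


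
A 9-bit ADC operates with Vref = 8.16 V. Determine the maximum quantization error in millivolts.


The maximum quantization error is +/- LSB/2.
LSB = Vref / 2^n = 8.16 / 512 = 0.0159375 V
Max error = LSB / 2 = 0.0159375 / 2 = 0.00796875 V
Max error = 7.9688 mV

7.9688 mV


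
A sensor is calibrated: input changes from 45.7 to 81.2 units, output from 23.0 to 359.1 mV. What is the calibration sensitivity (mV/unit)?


Sensitivity = (y2 - y1) / (x2 - x1).
S = (359.1 - 23.0) / (81.2 - 45.7)
S = 336.1 / 35.5
S = 9.4676 mV/unit

9.4676 mV/unit


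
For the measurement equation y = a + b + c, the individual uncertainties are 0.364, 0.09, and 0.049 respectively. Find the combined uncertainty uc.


For a sum of independent quantities, uc = sqrt(u1^2 + u2^2 + u3^2).
uc = sqrt(0.364^2 + 0.09^2 + 0.049^2)
uc = sqrt(0.132496 + 0.0081 + 0.002401)
uc = 0.3781

0.3781


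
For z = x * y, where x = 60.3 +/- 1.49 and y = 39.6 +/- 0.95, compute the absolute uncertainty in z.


For a product z = x*y, the relative uncertainty is:
uz/z = sqrt((ux/x)^2 + (uy/y)^2)
Relative uncertainties: ux/x = 1.49/60.3 = 0.02471
uy/y = 0.95/39.6 = 0.02399
z = 60.3 * 39.6 = 2387.9
uz = 2387.9 * sqrt(0.02471^2 + 0.02399^2) = 82.238

82.238


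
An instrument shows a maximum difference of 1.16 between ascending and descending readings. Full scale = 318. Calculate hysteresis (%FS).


Hysteresis = (max difference / full scale) * 100%.
H = (1.16 / 318) * 100
H = 0.365 %FS

0.365 %FS


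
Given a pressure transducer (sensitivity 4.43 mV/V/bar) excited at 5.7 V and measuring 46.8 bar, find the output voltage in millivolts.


Output = sensitivity * Vex * P.
Vout = 4.43 * 5.7 * 46.8
Vout = 25.251 * 46.8
Vout = 1181.75 mV

1181.75 mV


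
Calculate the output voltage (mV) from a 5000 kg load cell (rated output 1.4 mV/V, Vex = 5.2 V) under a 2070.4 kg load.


Vout = rated_output * Vex * (load / capacity).
Vout = 1.4 * 5.2 * (2070.4 / 5000)
Vout = 1.4 * 5.2 * 0.41408
Vout = 3.015 mV

3.015 mV


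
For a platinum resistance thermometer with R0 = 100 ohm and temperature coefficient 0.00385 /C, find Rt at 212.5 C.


The RTD equation: Rt = R0 * (1 + alpha * T).
Rt = 100 * (1 + 0.00385 * 212.5)
Rt = 100 * (1 + 0.818125)
Rt = 100 * 1.818125
Rt = 181.812 ohm

181.812 ohm


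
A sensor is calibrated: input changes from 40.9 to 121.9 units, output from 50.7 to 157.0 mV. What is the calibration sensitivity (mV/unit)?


Sensitivity = (y2 - y1) / (x2 - x1).
S = (157.0 - 50.7) / (121.9 - 40.9)
S = 106.3 / 81.0
S = 1.3123 mV/unit

1.3123 mV/unit


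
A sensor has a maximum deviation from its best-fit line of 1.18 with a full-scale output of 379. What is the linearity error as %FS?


Linearity error = (max deviation / full scale) * 100%.
Linearity = (1.18 / 379) * 100
Linearity = 0.311 %FS

0.311 %FS


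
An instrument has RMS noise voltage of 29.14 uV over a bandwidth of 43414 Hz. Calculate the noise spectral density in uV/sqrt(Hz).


Noise spectral density = Vrms / sqrt(BW).
NSD = 29.14 / sqrt(43414)
NSD = 29.14 / 208.3603
NSD = 0.1399 uV/sqrt(Hz)

0.1399 uV/sqrt(Hz)


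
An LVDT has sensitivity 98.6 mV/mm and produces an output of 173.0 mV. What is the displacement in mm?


Displacement = Vout / sensitivity.
d = 173.0 / 98.6
d = 1.755 mm

1.755 mm


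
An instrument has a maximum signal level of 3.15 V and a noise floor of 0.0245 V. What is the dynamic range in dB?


Dynamic range = 20 * log10(Vmax / Vnoise).
DR = 20 * log10(3.15 / 0.0245)
DR = 20 * log10(128.57)
DR = 42.18 dB

42.18 dB


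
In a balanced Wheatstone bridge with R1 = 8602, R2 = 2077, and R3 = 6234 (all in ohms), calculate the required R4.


At balance: R1*R4 = R2*R3, so R4 = R2*R3/R1.
R4 = 2077 * 6234 / 8602
R4 = 12948018 / 8602
R4 = 1505.23 ohm

1505.23 ohm


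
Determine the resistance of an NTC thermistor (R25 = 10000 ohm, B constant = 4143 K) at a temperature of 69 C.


NTC thermistor equation: Rt = R25 * exp(B * (1/T - 1/T25)).
T in Kelvin: 342.15 K, T25 = 298.15 K
1/T - 1/T25 = 1/342.15 - 1/298.15 = -0.00043132
B * (1/T - 1/T25) = 4143 * -0.00043132 = -1.787
Rt = 10000 * exp(-1.787) = 1674.7 ohm

1674.7 ohm


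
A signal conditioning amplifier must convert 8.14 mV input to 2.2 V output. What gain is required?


Gain = Vout / Vin (converting to same units).
G = 2.2 V / 8.14 mV
G = 2200.0 mV / 8.14 mV
G = 270.27

270.27


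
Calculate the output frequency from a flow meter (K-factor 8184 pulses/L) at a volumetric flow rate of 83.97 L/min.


Frequency = K * Q / 60 (converting L/min to L/s).
f = 8184 * 83.97 / 60
f = 687210.48 / 60
f = 11453.51 Hz

11453.51 Hz


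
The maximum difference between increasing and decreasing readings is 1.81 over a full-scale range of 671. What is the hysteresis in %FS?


Hysteresis = (max difference / full scale) * 100%.
H = (1.81 / 671) * 100
H = 0.27 %FS

0.27 %FS


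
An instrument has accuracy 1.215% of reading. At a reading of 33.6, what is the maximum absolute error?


Absolute error = (accuracy% / 100) * reading.
Error = (1.215 / 100) * 33.6
Error = 0.01215 * 33.6
Error = 0.4082

0.4082


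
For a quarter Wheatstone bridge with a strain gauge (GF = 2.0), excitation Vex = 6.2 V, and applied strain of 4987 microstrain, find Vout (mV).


Quarter bridge output: Vout = (GF * epsilon * Vex) / 4.
Vout = (2.0 * 4987e-6 * 6.2) / 4
Vout = 0.0618388 / 4 V
Vout = 0.0154597 V = 15.4597 mV

15.4597 mV


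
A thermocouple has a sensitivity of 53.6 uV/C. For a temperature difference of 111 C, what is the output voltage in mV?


The thermocouple output V = sensitivity * dT.
V = 53.6 uV/C * 111 C
V = 5949.6 uV
V = 5.95 mV

5.95 mV


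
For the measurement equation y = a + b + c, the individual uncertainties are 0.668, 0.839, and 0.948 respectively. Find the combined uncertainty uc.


For a sum of independent quantities, uc = sqrt(u1^2 + u2^2 + u3^2).
uc = sqrt(0.668^2 + 0.839^2 + 0.948^2)
uc = sqrt(0.446224 + 0.703921 + 0.898704)
uc = 1.4314

1.4314


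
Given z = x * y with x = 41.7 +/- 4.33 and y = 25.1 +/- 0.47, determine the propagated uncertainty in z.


For a product z = x*y, the relative uncertainty is:
uz/z = sqrt((ux/x)^2 + (uy/y)^2)
Relative uncertainties: ux/x = 4.33/41.7 = 0.103837
uy/y = 0.47/25.1 = 0.018725
z = 41.7 * 25.1 = 1046.7
uz = 1046.7 * sqrt(0.103837^2 + 0.018725^2) = 110.436

110.436


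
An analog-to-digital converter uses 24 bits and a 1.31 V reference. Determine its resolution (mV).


The resolution (LSB) of an ADC is Vref / 2^n.
LSB = 1.31 / 2^24
LSB = 1.31 / 16777216
LSB = 8e-08 V = 7.808e-05 mV

7.808e-05 mV


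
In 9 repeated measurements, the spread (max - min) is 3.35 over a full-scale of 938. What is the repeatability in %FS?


Repeatability = (spread / full scale) * 100%.
R = (3.35 / 938) * 100
R = 0.357 %FS

0.357 %FS


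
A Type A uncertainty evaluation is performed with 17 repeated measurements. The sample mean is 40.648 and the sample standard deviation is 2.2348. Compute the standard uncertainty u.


The standard uncertainty for Type A evaluation is u = s / sqrt(n).
u = 2.2348 / sqrt(17)
u = 2.2348 / 4.1231
u = 0.542

0.542


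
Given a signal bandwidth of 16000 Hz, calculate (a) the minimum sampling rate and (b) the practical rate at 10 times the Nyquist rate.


By Nyquist theorem, fs_min = 2 * fmax.
fs_min = 2 * 16000 = 32000 Hz
Practical rate = 10 * fs_min = 10 * 32000 = 320000 Hz

fs_min = 32000 Hz, fs_practical = 320000 Hz


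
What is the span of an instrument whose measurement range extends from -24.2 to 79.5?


Span = upper range - lower range.
Span = 79.5 - (-24.2)
Span = 103.7

103.7


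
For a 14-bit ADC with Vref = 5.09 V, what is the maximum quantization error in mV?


The maximum quantization error is +/- LSB/2.
LSB = Vref / 2^n = 5.09 / 16384 = 0.00031067 V
Max error = LSB / 2 = 0.00031067 / 2 = 0.00015533 V
Max error = 0.1553 mV

0.1553 mV


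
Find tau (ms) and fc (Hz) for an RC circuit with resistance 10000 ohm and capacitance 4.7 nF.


Time constant: tau = R * C.
tau = 10000 * 4.70e-09 = 4.7e-05 s
tau = 0.047 ms
Cutoff frequency: fc = 1 / (2*pi*R*C).
fc = 1 / (2*pi*4.7e-05) = 3386.28 Hz

tau = 0.047 ms, fc = 3386.28 Hz


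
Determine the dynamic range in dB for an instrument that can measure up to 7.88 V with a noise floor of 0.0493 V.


Dynamic range = 20 * log10(Vmax / Vnoise).
DR = 20 * log10(7.88 / 0.0493)
DR = 20 * log10(159.84)
DR = 44.07 dB

44.07 dB


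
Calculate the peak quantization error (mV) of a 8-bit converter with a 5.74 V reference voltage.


The maximum quantization error is +/- LSB/2.
LSB = Vref / 2^n = 5.74 / 256 = 0.02242188 V
Max error = LSB / 2 = 0.02242188 / 2 = 0.01121094 V
Max error = 11.2109 mV

11.2109 mV


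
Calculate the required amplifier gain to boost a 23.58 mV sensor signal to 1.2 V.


Gain = Vout / Vin (converting to same units).
G = 1.2 V / 23.58 mV
G = 1200.0 mV / 23.58 mV
G = 50.89

50.89


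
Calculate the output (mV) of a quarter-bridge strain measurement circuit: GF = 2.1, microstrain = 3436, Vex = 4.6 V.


Quarter bridge output: Vout = (GF * epsilon * Vex) / 4.
Vout = (2.1 * 3436e-6 * 4.6) / 4
Vout = 0.03319176 / 4 V
Vout = 0.00829794 V = 8.2979 mV

8.2979 mV


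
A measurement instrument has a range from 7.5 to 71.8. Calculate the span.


Span = upper range - lower range.
Span = 71.8 - (7.5)
Span = 64.3

64.3


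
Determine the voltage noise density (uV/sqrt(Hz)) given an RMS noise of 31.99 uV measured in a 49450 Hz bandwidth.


Noise spectral density = Vrms / sqrt(BW).
NSD = 31.99 / sqrt(49450)
NSD = 31.99 / 222.3736
NSD = 0.1439 uV/sqrt(Hz)

0.1439 uV/sqrt(Hz)


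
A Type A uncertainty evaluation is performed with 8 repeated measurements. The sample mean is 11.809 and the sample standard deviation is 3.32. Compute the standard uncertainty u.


The standard uncertainty for Type A evaluation is u = s / sqrt(n).
u = 3.32 / sqrt(8)
u = 3.32 / 2.8284
u = 1.1738

1.1738


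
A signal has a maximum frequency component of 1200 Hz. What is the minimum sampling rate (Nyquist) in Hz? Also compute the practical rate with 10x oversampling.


By Nyquist theorem, fs_min = 2 * fmax.
fs_min = 2 * 1200 = 2400 Hz
Practical rate = 10 * fs_min = 10 * 2400 = 24000 Hz

fs_min = 2400 Hz, fs_practical = 24000 Hz


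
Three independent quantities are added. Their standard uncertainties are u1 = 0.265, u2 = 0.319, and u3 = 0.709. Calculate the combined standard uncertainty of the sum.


For a sum of independent quantities, uc = sqrt(u1^2 + u2^2 + u3^2).
uc = sqrt(0.265^2 + 0.319^2 + 0.709^2)
uc = sqrt(0.070225 + 0.101761 + 0.502681)
uc = 0.8214

0.8214


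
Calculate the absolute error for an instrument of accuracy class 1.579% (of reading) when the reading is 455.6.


Absolute error = (accuracy% / 100) * reading.
Error = (1.579 / 100) * 455.6
Error = 0.01579 * 455.6
Error = 7.1939

7.1939


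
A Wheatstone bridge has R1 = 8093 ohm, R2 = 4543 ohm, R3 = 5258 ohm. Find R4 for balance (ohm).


At balance: R1*R4 = R2*R3, so R4 = R2*R3/R1.
R4 = 4543 * 5258 / 8093
R4 = 23887094 / 8093
R4 = 2951.57 ohm

2951.57 ohm


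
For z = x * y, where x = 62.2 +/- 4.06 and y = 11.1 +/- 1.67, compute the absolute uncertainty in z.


For a product z = x*y, the relative uncertainty is:
uz/z = sqrt((ux/x)^2 + (uy/y)^2)
Relative uncertainties: ux/x = 4.06/62.2 = 0.065273
uy/y = 1.67/11.1 = 0.15045
z = 62.2 * 11.1 = 690.4
uz = 690.4 * sqrt(0.065273^2 + 0.15045^2) = 113.229

113.229


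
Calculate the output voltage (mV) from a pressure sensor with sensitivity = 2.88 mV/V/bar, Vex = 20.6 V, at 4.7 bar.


Output = sensitivity * Vex * P.
Vout = 2.88 * 20.6 * 4.7
Vout = 59.328 * 4.7
Vout = 278.84 mV

278.84 mV


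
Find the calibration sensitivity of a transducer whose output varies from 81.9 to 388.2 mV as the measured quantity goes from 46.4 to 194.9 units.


Sensitivity = (y2 - y1) / (x2 - x1).
S = (388.2 - 81.9) / (194.9 - 46.4)
S = 306.3 / 148.5
S = 2.0626 mV/unit

2.0626 mV/unit


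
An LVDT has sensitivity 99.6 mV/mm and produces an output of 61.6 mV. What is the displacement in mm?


Displacement = Vout / sensitivity.
d = 61.6 / 99.6
d = 0.618 mm

0.618 mm


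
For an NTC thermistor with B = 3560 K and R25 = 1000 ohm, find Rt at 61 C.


NTC thermistor equation: Rt = R25 * exp(B * (1/T - 1/T25)).
T in Kelvin: 334.15 K, T25 = 298.15 K
1/T - 1/T25 = 1/334.15 - 1/298.15 = -0.00036135
B * (1/T - 1/T25) = 3560 * -0.00036135 = -1.2864
Rt = 1000 * exp(-1.2864) = 276.3 ohm

276.3 ohm


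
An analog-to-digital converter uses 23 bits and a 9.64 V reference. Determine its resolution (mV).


The resolution (LSB) of an ADC is Vref / 2^n.
LSB = 9.64 / 2^23
LSB = 9.64 / 8388608
LSB = 1.15e-06 V = 0.00114918 mV

0.00114918 mV


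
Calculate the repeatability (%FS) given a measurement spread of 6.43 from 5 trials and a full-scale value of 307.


Repeatability = (spread / full scale) * 100%.
R = (6.43 / 307) * 100
R = 2.094 %FS

2.094 %FS


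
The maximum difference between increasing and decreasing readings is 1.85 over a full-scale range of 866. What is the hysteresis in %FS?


Hysteresis = (max difference / full scale) * 100%.
H = (1.85 / 866) * 100
H = 0.214 %FS

0.214 %FS


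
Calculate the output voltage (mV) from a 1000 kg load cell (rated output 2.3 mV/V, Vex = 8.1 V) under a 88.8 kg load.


Vout = rated_output * Vex * (load / capacity).
Vout = 2.3 * 8.1 * (88.8 / 1000)
Vout = 2.3 * 8.1 * 0.0888
Vout = 1.654 mV

1.654 mV


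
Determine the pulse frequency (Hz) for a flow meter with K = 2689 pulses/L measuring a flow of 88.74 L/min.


Frequency = K * Q / 60 (converting L/min to L/s).
f = 2689 * 88.74 / 60
f = 238621.86 / 60
f = 3977.03 Hz

3977.03 Hz


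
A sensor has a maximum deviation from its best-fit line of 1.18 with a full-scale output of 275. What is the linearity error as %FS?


Linearity error = (max deviation / full scale) * 100%.
Linearity = (1.18 / 275) * 100
Linearity = 0.429 %FS

0.429 %FS


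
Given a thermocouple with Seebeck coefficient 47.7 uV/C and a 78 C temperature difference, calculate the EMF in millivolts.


The thermocouple output V = sensitivity * dT.
V = 47.7 uV/C * 78 C
V = 3720.6 uV
V = 3.721 mV

3.721 mV


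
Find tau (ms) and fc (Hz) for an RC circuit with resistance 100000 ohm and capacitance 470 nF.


Time constant: tau = R * C.
tau = 100000 * 4.70e-07 = 0.047 s
tau = 47.0 ms
Cutoff frequency: fc = 1 / (2*pi*R*C).
fc = 1 / (2*pi*0.047) = 3.39 Hz

tau = 47.0 ms, fc = 3.39 Hz


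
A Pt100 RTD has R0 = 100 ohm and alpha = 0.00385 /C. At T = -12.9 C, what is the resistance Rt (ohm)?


The RTD equation: Rt = R0 * (1 + alpha * T).
Rt = 100 * (1 + 0.00385 * -12.9)
Rt = 100 * (1 + -0.049665)
Rt = 100 * 0.950335
Rt = 95.034 ohm

95.034 ohm


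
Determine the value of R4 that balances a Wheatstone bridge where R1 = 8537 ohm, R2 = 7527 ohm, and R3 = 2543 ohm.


At balance: R1*R4 = R2*R3, so R4 = R2*R3/R1.
R4 = 7527 * 2543 / 8537
R4 = 19141161 / 8537
R4 = 2242.14 ohm

2242.14 ohm


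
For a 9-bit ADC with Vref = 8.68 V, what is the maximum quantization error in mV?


The maximum quantization error is +/- LSB/2.
LSB = Vref / 2^n = 8.68 / 512 = 0.01695312 V
Max error = LSB / 2 = 0.01695312 / 2 = 0.00847656 V
Max error = 8.4766 mV

8.4766 mV


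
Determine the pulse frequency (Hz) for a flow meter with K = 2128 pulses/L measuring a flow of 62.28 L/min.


Frequency = K * Q / 60 (converting L/min to L/s).
f = 2128 * 62.28 / 60
f = 132531.84 / 60
f = 2208.86 Hz

2208.86 Hz


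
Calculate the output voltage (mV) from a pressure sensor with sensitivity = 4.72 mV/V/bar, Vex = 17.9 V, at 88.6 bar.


Output = sensitivity * Vex * P.
Vout = 4.72 * 17.9 * 88.6
Vout = 84.488 * 88.6
Vout = 7485.64 mV

7485.64 mV


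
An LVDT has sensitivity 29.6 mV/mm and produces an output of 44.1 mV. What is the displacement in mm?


Displacement = Vout / sensitivity.
d = 44.1 / 29.6
d = 1.49 mm

1.49 mm


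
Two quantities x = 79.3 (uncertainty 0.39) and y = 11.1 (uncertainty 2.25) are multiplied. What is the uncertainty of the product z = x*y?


For a product z = x*y, the relative uncertainty is:
uz/z = sqrt((ux/x)^2 + (uy/y)^2)
Relative uncertainties: ux/x = 0.39/79.3 = 0.004918
uy/y = 2.25/11.1 = 0.202703
z = 79.3 * 11.1 = 880.2
uz = 880.2 * sqrt(0.004918^2 + 0.202703^2) = 178.478

178.478


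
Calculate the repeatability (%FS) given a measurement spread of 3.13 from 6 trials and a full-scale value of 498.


Repeatability = (spread / full scale) * 100%.
R = (3.13 / 498) * 100
R = 0.629 %FS

0.629 %FS


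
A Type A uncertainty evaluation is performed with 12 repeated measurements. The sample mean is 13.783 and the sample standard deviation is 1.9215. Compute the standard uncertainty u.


The standard uncertainty for Type A evaluation is u = s / sqrt(n).
u = 1.9215 / sqrt(12)
u = 1.9215 / 3.4641
u = 0.5547

0.5547


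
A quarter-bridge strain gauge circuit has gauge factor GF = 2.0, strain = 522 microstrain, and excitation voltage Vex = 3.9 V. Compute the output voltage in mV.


Quarter bridge output: Vout = (GF * epsilon * Vex) / 4.
Vout = (2.0 * 522e-6 * 3.9) / 4
Vout = 0.0040716 / 4 V
Vout = 0.0010179 V = 1.0179 mV

1.0179 mV


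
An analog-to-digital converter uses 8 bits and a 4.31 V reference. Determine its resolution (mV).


The resolution (LSB) of an ADC is Vref / 2^n.
LSB = 4.31 / 2^8
LSB = 4.31 / 256
LSB = 0.01683594 V = 16.8359375 mV

16.8359375 mV


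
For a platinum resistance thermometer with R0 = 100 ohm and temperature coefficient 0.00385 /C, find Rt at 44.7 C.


The RTD equation: Rt = R0 * (1 + alpha * T).
Rt = 100 * (1 + 0.00385 * 44.7)
Rt = 100 * (1 + 0.172095)
Rt = 100 * 1.172095
Rt = 117.21 ohm

117.21 ohm


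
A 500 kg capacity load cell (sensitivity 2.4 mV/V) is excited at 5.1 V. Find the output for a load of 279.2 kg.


Vout = rated_output * Vex * (load / capacity).
Vout = 2.4 * 5.1 * (279.2 / 500)
Vout = 2.4 * 5.1 * 0.5584
Vout = 6.835 mV

6.835 mV


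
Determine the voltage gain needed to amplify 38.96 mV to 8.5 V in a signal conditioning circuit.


Gain = Vout / Vin (converting to same units).
G = 8.5 V / 38.96 mV
G = 8500.0 mV / 38.96 mV
G = 218.17

218.17


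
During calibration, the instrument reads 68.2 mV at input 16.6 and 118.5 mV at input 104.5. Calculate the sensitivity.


Sensitivity = (y2 - y1) / (x2 - x1).
S = (118.5 - 68.2) / (104.5 - 16.6)
S = 50.3 / 87.9
S = 0.5722 mV/unit

0.5722 mV/unit


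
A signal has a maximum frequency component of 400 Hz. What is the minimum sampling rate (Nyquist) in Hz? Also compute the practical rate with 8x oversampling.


By Nyquist theorem, fs_min = 2 * fmax.
fs_min = 2 * 400 = 800 Hz
Practical rate = 8 * fs_min = 8 * 800 = 6400 Hz

fs_min = 800 Hz, fs_practical = 6400 Hz


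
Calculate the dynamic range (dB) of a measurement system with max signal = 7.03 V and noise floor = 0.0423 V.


Dynamic range = 20 * log10(Vmax / Vnoise).
DR = 20 * log10(7.03 / 0.0423)
DR = 20 * log10(166.19)
DR = 44.41 dB

44.41 dB


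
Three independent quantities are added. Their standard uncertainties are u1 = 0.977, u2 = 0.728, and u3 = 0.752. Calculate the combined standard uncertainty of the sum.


For a sum of independent quantities, uc = sqrt(u1^2 + u2^2 + u3^2).
uc = sqrt(0.977^2 + 0.728^2 + 0.752^2)
uc = sqrt(0.954529 + 0.529984 + 0.565504)
uc = 1.4318

1.4318


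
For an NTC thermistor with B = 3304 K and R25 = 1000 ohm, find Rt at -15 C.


NTC thermistor equation: Rt = R25 * exp(B * (1/T - 1/T25)).
T in Kelvin: 258.15 K, T25 = 298.15 K
1/T - 1/T25 = 1/258.15 - 1/298.15 = 0.0005197
B * (1/T - 1/T25) = 3304 * 0.0005197 = 1.7171
Rt = 1000 * exp(1.7171) = 5568.3 ohm

5568.3 ohm


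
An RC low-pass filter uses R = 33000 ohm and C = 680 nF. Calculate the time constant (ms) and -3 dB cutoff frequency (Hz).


Time constant: tau = R * C.
tau = 33000 * 6.80e-07 = 0.02244 s
tau = 22.44 ms
Cutoff frequency: fc = 1 / (2*pi*R*C).
fc = 1 / (2*pi*0.02244) = 7.09 Hz

tau = 22.44 ms, fc = 7.09 Hz


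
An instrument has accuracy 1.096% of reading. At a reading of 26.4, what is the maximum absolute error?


Absolute error = (accuracy% / 100) * reading.
Error = (1.096 / 100) * 26.4
Error = 0.01096 * 26.4
Error = 0.2893

0.2893


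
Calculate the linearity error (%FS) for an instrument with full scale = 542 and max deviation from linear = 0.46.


Linearity error = (max deviation / full scale) * 100%.
Linearity = (0.46 / 542) * 100
Linearity = 0.085 %FS

0.085 %FS


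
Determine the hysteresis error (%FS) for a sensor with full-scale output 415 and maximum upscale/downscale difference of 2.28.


Hysteresis = (max difference / full scale) * 100%.
H = (2.28 / 415) * 100
H = 0.549 %FS

0.549 %FS


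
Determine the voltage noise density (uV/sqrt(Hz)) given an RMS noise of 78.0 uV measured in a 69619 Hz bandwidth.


Noise spectral density = Vrms / sqrt(BW).
NSD = 78.0 / sqrt(69619)
NSD = 78.0 / 263.8541
NSD = 0.2956 uV/sqrt(Hz)

0.2956 uV/sqrt(Hz)


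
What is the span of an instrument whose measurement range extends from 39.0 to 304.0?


Span = upper range - lower range.
Span = 304.0 - (39.0)
Span = 265.0

265.0


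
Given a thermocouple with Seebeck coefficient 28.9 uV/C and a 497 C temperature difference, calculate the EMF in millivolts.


The thermocouple output V = sensitivity * dT.
V = 28.9 uV/C * 497 C
V = 14363.3 uV
V = 14.363 mV

14.363 mV


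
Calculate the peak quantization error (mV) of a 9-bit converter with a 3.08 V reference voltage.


The maximum quantization error is +/- LSB/2.
LSB = Vref / 2^n = 3.08 / 512 = 0.00601563 V
Max error = LSB / 2 = 0.00601563 / 2 = 0.00300781 V
Max error = 3.0078 mV

3.0078 mV


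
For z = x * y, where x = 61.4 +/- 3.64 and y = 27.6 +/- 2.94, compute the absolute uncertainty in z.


For a product z = x*y, the relative uncertainty is:
uz/z = sqrt((ux/x)^2 + (uy/y)^2)
Relative uncertainties: ux/x = 3.64/61.4 = 0.059283
uy/y = 2.94/27.6 = 0.106522
z = 61.4 * 27.6 = 1694.6
uz = 1694.6 * sqrt(0.059283^2 + 0.106522^2) = 206.589

206.589


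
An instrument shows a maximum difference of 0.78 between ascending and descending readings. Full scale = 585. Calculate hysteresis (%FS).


Hysteresis = (max difference / full scale) * 100%.
H = (0.78 / 585) * 100
H = 0.133 %FS

0.133 %FS


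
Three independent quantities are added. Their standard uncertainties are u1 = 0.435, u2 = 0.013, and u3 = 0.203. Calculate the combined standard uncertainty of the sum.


For a sum of independent quantities, uc = sqrt(u1^2 + u2^2 + u3^2).
uc = sqrt(0.435^2 + 0.013^2 + 0.203^2)
uc = sqrt(0.189225 + 0.000169 + 0.041209)
uc = 0.4802

0.4802


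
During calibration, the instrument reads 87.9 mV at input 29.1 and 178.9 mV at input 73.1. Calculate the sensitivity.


Sensitivity = (y2 - y1) / (x2 - x1).
S = (178.9 - 87.9) / (73.1 - 29.1)
S = 91.0 / 44.0
S = 2.0682 mV/unit

2.0682 mV/unit


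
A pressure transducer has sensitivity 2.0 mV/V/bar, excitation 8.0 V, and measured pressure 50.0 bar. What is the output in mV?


Output = sensitivity * Vex * P.
Vout = 2.0 * 8.0 * 50.0
Vout = 16.0 * 50.0
Vout = 800.0 mV

800.0 mV
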